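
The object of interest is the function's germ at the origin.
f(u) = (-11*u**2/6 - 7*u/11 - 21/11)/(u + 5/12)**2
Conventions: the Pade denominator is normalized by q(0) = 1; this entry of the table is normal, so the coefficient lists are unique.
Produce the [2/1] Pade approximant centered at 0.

Taylor coefficients needed (expand at 0): a_0 = -3024/275, a_1 = 67536/1375, a_2 = -1258008/6875, a_3 = 20467008/34375.
Write the denominator as Q(u) = 1 + q1*u. Requiring Q*f - P = O(u^4) with deg P <= 2 kills the coefficients of u^3..u^3 in Q*f:
  u^3: a_3 + q1*a_2 = 0, i.e. 20467008/34375 + (-1258008/6875)*q1 = 0.
Solving this linear system: q1 = 852792/262085.
The numerator is Q*f truncated at degree 2: P0 = a_0 = -3024/275; P1 = a_1 + q1*a_0 = 961191504/72073375; P2 = a_2 + q1*a_1 = -8346844824/360366875.

The Pade approximant has numerator coefficients [-3024/275, 961191504/72073375, -8346844824/360366875]; denominator coefficients [1, 852792/262085].


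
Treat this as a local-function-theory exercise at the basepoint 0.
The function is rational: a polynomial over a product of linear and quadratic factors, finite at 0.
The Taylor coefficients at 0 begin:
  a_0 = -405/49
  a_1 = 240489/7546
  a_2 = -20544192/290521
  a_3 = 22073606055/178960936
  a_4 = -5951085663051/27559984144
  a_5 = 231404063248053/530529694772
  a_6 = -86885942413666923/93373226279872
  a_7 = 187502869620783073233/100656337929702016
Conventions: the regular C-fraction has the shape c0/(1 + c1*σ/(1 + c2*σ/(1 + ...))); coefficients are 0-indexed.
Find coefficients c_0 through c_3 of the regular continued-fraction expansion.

Taylor coefficients (read off): a_0 = -405/49, a_1 = 240489/7546, a_2 = -20544192/290521, a_3 = 22073606055/178960936.
c0 = a_0 = -405/49. Peel one level at a time: if S = 1 + c*σ/S' with S'(0) = 1, then c is the σ-coefficient of S and S' = c*σ/(S - 1).
S_1 = c0/f = 1 + (2969/770)*σ + (340211/53900)*σ^2 + ...; c1 = 2969/770.
S_2 = c1*σ/(S_1 - 1) = 1 + (-340211/207830)*σ + (1819620009/1727732356)*σ^2 + ...; c2 = -340211/207830.
S_3 = c2*σ/(S_2 - 1) = 1 + (9098100045/14141210426)*σ + ...; c3 = 9098100045/14141210426.

The regular C-fraction coefficients are [-405/49, 2969/770, -340211/207830, 9098100045/14141210426].


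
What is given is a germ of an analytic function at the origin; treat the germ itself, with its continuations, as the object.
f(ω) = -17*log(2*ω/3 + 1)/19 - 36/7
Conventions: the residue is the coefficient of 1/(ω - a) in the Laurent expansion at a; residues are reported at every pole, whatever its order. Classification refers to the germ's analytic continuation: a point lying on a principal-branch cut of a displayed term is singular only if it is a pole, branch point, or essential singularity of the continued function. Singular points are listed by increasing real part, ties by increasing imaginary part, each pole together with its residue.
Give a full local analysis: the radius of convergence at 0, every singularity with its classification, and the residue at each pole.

Branch term (-17/19)*log(1 - ω/(-3/2)): its argument vanishes at ω = -3/2, a logarithmic branch point, modulus 3/2.
The radius of convergence is the smallest modulus among the singular points: 3/2.

Radius of convergence at 0: 3/2.
At -3/2: a logarithmic branch point.


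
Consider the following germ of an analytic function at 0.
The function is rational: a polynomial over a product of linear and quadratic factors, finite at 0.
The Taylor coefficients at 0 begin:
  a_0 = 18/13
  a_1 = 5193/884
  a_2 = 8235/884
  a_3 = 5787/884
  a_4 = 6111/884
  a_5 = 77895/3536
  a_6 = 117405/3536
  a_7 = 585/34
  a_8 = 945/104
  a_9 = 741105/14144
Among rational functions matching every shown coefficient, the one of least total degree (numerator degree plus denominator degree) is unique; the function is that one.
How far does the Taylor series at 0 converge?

The radius of convergence is (1/3)*sqrt(6).

No rational of total degree below 8 reproduces all 10 coefficients; solving the [1/7] Pade equations on them gives f(h) = (-13*h/17 - 8/13)/((h - 1)**3*(h**2 + 2/3)**2), whose expansion matches every shown term.
Denominator factor (h**2 + 2/3)^2: discriminant -8/3, complex-conjugate roots ((1/3)*sqrt(6))*i and -((1/3)*sqrt(6))*i; poles of order 2, moduli (1/3)*sqrt(6) and (1/3)*sqrt(6).
Denominator factor (h - 1)^3: pole of order 3 at 1, modulus 1.
The radius of convergence is the smallest modulus among the singular points: (1/3)*sqrt(6).


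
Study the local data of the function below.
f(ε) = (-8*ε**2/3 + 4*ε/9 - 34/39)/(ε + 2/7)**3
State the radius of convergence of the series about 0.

The radius of convergence is 2/7.

Denominator factor (ε + 2/7)^3: pole of order 3 at -2/7, modulus 2/7.
The radius of convergence is the smallest modulus among the singular points: 2/7.


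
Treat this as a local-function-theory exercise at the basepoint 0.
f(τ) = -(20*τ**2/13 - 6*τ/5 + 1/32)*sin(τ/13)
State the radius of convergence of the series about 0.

The radius of convergence is infinite.

The factor -sin(τ/13) is entire and contributes no finite singular point.
The polynomial part has no poles.
No finite singular points: the Taylor series at 0 converges everywhere.


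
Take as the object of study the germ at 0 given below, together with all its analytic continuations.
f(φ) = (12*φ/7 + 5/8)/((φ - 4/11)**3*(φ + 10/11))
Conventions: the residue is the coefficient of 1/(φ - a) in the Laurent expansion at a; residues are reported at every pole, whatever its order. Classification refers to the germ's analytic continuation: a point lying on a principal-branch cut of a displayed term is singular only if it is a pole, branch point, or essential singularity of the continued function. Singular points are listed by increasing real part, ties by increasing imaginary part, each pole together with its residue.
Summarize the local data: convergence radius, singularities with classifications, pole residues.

Denominator factor (φ + 10/11): pole of order 1 at -10/11, modulus 10/11.
Denominator factor (φ - 4/11)^3: pole of order 3 at 4/11, modulus 4/11.
The radius of convergence is the smallest modulus among the singular points: 4/11.
At the order-1 pole -10/11 set g(φ) = (φ - (-10/11))*f(φ) = (12*φ/7 + 5/8)/(φ - 4/11)**3.
Simple pole: residue = g(a) at a = -10/11, which is 69575/153664.
At the order-3 pole 4/11 set g(φ) = (φ - (4/11))^3*f(φ) = (12*φ/7 + 5/8)/(φ + 10/11).
Order-3 pole: residue = g''(a)/2; g''(4/11) = -69575/76832, so the residue is -69575/153664.
List the singular points by increasing real part (a conjugate pair: the negative imaginary part first).

Radius of convergence at 0: 4/11.
At -10/11: a pole of order 1; residue 69575/153664.
At 4/11: a pole of order 3; residue -69575/153664.


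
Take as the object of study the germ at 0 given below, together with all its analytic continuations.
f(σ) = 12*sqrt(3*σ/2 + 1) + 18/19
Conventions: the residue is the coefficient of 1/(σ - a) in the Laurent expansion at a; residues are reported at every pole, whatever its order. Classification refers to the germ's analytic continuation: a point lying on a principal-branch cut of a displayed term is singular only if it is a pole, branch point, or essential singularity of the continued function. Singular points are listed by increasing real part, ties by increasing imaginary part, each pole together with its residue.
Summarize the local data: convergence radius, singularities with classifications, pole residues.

Radius of convergence at 0: 2/3.
At -2/3: an algebraic (square-root) branch point.

Branch term (12)*sqrt(1 - σ/(-2/3)): its argument vanishes at σ = -2/3, a square-root branch point, modulus 2/3.
The radius of convergence is the smallest modulus among the singular points: 2/3.


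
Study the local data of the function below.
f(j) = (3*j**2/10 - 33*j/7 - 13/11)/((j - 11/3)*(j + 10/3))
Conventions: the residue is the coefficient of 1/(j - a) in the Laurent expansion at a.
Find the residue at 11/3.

The residue is -33343/16170.

At the order-1 pole 11/3 set g(j) = (j - (11/3))*f(j) = (3*j**2/10 - 33*j/7 - 13/11)/(j + 10/3).
Simple pole: residue = g(a) at a = 11/3, which is -33343/16170.


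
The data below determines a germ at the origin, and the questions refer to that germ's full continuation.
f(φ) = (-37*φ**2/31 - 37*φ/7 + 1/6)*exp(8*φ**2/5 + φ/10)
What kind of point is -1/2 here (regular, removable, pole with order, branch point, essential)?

The point is a regular point.

There is no denominator, hence no pole anywhere.
The factor exp(8*φ**2/5 + φ/10) is entire.
So the germ continues analytically to -1/2.


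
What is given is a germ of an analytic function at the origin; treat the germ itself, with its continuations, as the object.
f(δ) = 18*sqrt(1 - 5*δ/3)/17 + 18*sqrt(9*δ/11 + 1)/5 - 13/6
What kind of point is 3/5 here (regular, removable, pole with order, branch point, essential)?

The term (18/17)*sqrt(1 - δ/(3/5)) has argument 1 - 3/5/(3/5) = 0 at 3/5: a square-root (algebraic, two-sheeted) branch point; the remaining terms are analytic or single-valued there.

The point is an algebraic (square-root) branch point.


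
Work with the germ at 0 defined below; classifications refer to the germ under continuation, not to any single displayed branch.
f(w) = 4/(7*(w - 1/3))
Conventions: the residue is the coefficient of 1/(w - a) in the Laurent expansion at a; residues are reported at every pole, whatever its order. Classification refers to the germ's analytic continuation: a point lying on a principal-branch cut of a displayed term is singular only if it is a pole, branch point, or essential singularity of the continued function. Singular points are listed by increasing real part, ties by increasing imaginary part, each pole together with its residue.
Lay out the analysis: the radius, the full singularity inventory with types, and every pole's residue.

Denominator factor (w - 1/3): pole of order 1 at 1/3, modulus 1/3.
The radius of convergence is the smallest modulus among the singular points: 1/3.
At the order-1 pole 1/3 set g(w) = (w - (1/3))*f(w) = 4/7.
Simple pole: residue = g(a) at a = 1/3, which is 4/7.

Radius of convergence at 0: 1/3.
At 1/3: a pole of order 1; residue 4/7.


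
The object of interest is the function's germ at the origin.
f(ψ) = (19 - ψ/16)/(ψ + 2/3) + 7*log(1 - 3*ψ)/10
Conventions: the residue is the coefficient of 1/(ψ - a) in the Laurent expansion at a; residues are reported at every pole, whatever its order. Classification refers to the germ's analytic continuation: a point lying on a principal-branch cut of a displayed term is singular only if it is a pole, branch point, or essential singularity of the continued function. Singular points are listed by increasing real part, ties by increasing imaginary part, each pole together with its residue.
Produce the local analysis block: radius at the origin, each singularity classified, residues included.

Radius of convergence at 0: 1/3.
At -2/3: a pole of order 1; residue 457/24.
At 1/3: a logarithmic branch point.

Denominator factor (ψ + 2/3): pole of order 1 at -2/3, modulus 2/3.
Branch term (7/10)*log(1 - ψ/(1/3)): its argument vanishes at ψ = 1/3, a logarithmic branch point, modulus 1/3.
The radius of convergence is the smallest modulus among the singular points: 1/3.
The branch term is analytic at -2/3 and contributes nothing to the residue; only the rational part matters.
At the order-1 pole -2/3 set g(ψ) = (ψ - (-2/3))*(rational part) = 19 - ψ/16.
Simple pole: residue = g(a) at a = -2/3, which is 457/24.
List the singular points by increasing real part (a conjugate pair: the negative imaginary part first).


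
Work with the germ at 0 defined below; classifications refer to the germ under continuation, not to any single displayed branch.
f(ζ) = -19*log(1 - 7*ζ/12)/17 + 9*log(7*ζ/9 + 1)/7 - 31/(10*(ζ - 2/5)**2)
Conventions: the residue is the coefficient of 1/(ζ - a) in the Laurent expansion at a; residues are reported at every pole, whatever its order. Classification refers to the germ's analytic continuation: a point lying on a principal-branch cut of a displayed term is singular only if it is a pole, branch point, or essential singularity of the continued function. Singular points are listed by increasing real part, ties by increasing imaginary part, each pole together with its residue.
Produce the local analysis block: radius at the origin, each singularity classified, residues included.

Radius of convergence at 0: 2/5.
At -9/7: a logarithmic branch point.
At 2/5: a pole of order 2; residue 0.
At 12/7: a logarithmic branch point.

Denominator factor (ζ - 2/5)^2: pole of order 2 at 2/5, modulus 2/5.
Branch term (9/7)*log(1 - ζ/(-9/7)): its argument vanishes at ζ = -9/7, a logarithmic branch point, modulus 9/7.
Branch term (-19/17)*log(1 - ζ/(12/7)): its argument vanishes at ζ = 12/7, a logarithmic branch point, modulus 12/7.
The radius of convergence is the smallest modulus among the singular points: 2/5.
The branch terms are analytic at 2/5 and contribute nothing to the residue; only the rational part matters.
At the order-2 pole 2/5 set g(ζ) = (ζ - (2/5))^2*(rational part) = -31/10.
Order-2 pole: residue = g'(a); g'(2/5) = 0, so the residue is 0.
List the singular points by increasing real part (a conjugate pair: the negative imaginary part first).


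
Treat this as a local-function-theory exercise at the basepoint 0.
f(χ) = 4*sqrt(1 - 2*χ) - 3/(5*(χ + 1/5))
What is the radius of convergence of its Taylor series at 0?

Denominator factor (χ + 1/5): pole of order 1 at -1/5, modulus 1/5.
Branch term (4)*sqrt(1 - χ/(1/2)): its argument vanishes at χ = 1/2, a square-root branch point, modulus 1/2.
The radius of convergence is the smallest modulus among the singular points: 1/5.

The radius of convergence is 1/5.


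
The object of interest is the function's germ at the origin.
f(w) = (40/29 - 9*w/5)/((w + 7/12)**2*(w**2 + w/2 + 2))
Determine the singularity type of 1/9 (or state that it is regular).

Denominator factors: w + 7/12 = 25/36 at w = 1/9; w**2 + w/2 + 2 = 335/162 at w = 1/9 — none vanishes.
So the germ continues analytically to 1/9.

The point is a regular point.


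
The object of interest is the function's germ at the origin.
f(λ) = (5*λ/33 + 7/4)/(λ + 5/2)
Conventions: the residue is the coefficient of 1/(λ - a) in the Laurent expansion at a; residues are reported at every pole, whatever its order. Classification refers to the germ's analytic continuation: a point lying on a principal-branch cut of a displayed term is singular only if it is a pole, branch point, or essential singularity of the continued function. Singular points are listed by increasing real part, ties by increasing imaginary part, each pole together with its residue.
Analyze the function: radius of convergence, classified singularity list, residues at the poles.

Denominator factor (λ + 5/2): pole of order 1 at -5/2, modulus 5/2.
The radius of convergence is the smallest modulus among the singular points: 5/2.
At the order-1 pole -5/2 set g(λ) = (λ - (-5/2))*f(λ) = 5*λ/33 + 7/4.
Simple pole: residue = g(a) at a = -5/2, which is 181/132.

Radius of convergence at 0: 5/2.
At -5/2: a pole of order 1; residue 181/132.


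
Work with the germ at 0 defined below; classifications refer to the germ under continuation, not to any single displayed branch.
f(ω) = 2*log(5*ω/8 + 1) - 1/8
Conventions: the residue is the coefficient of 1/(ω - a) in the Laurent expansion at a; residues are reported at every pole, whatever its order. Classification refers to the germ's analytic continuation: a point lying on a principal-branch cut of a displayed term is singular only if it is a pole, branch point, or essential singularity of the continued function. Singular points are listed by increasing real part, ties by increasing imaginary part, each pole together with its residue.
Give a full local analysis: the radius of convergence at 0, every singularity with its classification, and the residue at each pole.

Branch term (2)*log(1 - ω/(-8/5)): its argument vanishes at ω = -8/5, a logarithmic branch point, modulus 8/5.
The radius of convergence is the smallest modulus among the singular points: 8/5.

Radius of convergence at 0: 8/5.
At -8/5: a logarithmic branch point.


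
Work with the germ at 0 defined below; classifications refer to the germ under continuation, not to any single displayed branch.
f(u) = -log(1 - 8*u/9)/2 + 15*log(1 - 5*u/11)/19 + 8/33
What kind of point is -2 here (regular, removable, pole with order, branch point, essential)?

There is no denominator, hence no pole anywhere.
Branch term log(1 - u/(11/5)): argument at -2 is 21/11, nonzero, so -2 is not its branch point (a point on a principal cut is still regular for the continued germ).
Branch term log(1 - u/(9/8)): argument at -2 is 25/9, nonzero, so -2 is not its branch point (a point on a principal cut is still regular for the continued germ).
So the germ continues analytically to -2.

The point is a regular point.


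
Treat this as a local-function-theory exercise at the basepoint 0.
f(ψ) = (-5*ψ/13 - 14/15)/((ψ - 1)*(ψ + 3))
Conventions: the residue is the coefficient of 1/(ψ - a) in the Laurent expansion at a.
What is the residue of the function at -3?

The residue is -43/780.

At the order-1 pole -3 set g(ψ) = (ψ - (-3))*f(ψ) = (-5*ψ/13 - 14/15)/(ψ - 1).
Simple pole: residue = g(a) at a = -3, which is -43/780.


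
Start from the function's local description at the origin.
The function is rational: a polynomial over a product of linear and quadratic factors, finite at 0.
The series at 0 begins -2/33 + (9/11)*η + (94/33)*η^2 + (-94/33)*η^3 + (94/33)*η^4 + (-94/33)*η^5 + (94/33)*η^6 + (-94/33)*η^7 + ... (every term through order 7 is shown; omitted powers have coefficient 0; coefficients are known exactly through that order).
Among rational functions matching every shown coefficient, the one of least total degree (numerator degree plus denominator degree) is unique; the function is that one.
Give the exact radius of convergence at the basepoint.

The radius of convergence is 1.

No rational of total degree below 3 reproduces all 8 coefficients; solving the [2/1] Pade equations on them gives f(η) = (11*η**2/3 + 25*η/33 - 2/33)/(η + 1), whose expansion matches every shown term.
Denominator factor (η + 1): pole of order 1 at -1, modulus 1.
The radius of convergence is the smallest modulus among the singular points: 1.


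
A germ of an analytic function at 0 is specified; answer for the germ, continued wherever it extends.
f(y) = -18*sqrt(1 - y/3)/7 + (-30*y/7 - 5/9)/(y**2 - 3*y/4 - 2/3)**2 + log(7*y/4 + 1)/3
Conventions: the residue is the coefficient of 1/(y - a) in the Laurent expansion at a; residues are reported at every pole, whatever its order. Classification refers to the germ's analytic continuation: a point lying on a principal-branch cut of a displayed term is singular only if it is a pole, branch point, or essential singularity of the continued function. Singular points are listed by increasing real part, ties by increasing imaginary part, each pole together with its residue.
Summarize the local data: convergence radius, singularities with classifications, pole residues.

Denominator factor (y**2 - 3*y/4 - 2/3)^2: discriminant 155/48, real irrational roots 3/8 + (1/24)*sqrt(465) and 3/8 - (1/24)*sqrt(465); poles of order 2, moduli 3/8 + (1/24)*sqrt(465) and -3/8 + (1/24)*sqrt(465).
Branch term (1/3)*log(1 - y/(-4/7)): its argument vanishes at y = -4/7, a logarithmic branch point, modulus 4/7.
Branch term (-18/7)*sqrt(1 - y/(3)): its argument vanishes at y = 3, a square-root branch point, modulus 3.
The radius of convergence is the smallest modulus among the singular points: -3/8 + (1/24)*sqrt(465).
The branch terms are analytic at 3/8 - (1/24)*sqrt(465) and contribute nothing to the residue; only the rational part matters.
The factor y**2 - 3*y/4 - 2/3 splits as (y - a)(y - a') with a = 3/8 - (1/24)*sqrt(465), a' = 3/8 + (1/24)*sqrt(465). At the order-2 pole a set g(y) = (y - a)^2*(rational part) = [-30*y/7 - 5/9] / (y - a')^2.
Order-2 pole: residue = g'(a); g'(3/8 - (1/24)*sqrt(465)) = -(3488/100905)*sqrt(465), so the residue is -(3488/100905)*sqrt(465).
The branch terms are analytic at 3/8 + (1/24)*sqrt(465) and contribute nothing to the residue; only the rational part matters.
The factor y**2 - 3*y/4 - 2/3 splits as (y - a)(y - a') with a = 3/8 + (1/24)*sqrt(465), a' = 3/8 - (1/24)*sqrt(465). At the order-2 pole a set g(y) = (y - a)^2*(rational part) = [-30*y/7 - 5/9] / (y - a')^2.
Order-2 pole: residue = g'(a); g'(3/8 + (1/24)*sqrt(465)) = (3488/100905)*sqrt(465), so the residue is (3488/100905)*sqrt(465).
List the singular points by increasing real part (a conjugate pair: the negative imaginary part first).

Radius of convergence at 0: -3/8 + (1/24)*sqrt(465).
At -4/7: a logarithmic branch point.
At 3/8 - (1/24)*sqrt(465): a pole of order 2; residue -(3488/100905)*sqrt(465).
At 3/8 + (1/24)*sqrt(465): a pole of order 2; residue (3488/100905)*sqrt(465).
At 3: an algebraic (square-root) branch point.


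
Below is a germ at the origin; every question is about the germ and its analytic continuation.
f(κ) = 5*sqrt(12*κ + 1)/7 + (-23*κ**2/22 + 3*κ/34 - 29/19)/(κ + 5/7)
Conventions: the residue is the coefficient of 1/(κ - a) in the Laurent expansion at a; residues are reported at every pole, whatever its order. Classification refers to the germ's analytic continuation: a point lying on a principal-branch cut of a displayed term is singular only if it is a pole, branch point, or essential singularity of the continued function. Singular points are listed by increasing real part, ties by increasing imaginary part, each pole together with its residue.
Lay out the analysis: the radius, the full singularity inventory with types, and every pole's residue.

Radius of convergence at 0: 1/12.
At -5/7: a pole of order 1; residue -369562/174097.
At -1/12: an algebraic (square-root) branch point.

Denominator factor (κ + 5/7): pole of order 1 at -5/7, modulus 5/7.
Branch term (5/7)*sqrt(1 - κ/(-1/12)): its argument vanishes at κ = -1/12, a square-root branch point, modulus 1/12.
The radius of convergence is the smallest modulus among the singular points: 1/12.
The branch term is analytic at -5/7 and contributes nothing to the residue; only the rational part matters.
At the order-1 pole -5/7 set g(κ) = (κ - (-5/7))*(rational part) = -23*κ**2/22 + 3*κ/34 - 29/19.
Simple pole: residue = g(a) at a = -5/7, which is -369562/174097.
List the singular points by increasing real part (a conjugate pair: the negative imaginary part first).


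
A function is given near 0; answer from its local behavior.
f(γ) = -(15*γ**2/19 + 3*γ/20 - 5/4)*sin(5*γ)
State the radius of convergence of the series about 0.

The radius of convergence is infinite.

The factor -sin(5*γ) is entire and contributes no finite singular point.
The polynomial part has no poles.
No finite singular points: the Taylor series at 0 converges everywhere.


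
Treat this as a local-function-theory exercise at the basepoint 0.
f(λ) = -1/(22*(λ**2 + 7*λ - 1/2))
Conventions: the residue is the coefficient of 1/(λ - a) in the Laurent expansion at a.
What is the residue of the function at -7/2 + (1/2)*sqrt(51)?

The residue is -(1/1122)*sqrt(51).

The factor λ**2 + 7*λ - 1/2 splits as (λ - a)(λ - a') with a = -7/2 + (1/2)*sqrt(51), a' = -7/2 - (1/2)*sqrt(51). At the order-1 pole a set g(λ) = (λ - a)*f(λ) = [-1/22] / (λ - a').
Simple pole: residue = g(a) at a = -7/2 + (1/2)*sqrt(51), which is -(1/1122)*sqrt(51).


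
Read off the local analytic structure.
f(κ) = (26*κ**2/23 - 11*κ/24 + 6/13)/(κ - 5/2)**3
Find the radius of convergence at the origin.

Denominator factor (κ - 5/2)^3: pole of order 3 at 5/2, modulus 5/2.
The radius of convergence is the smallest modulus among the singular points: 5/2.

The radius of convergence is 5/2.


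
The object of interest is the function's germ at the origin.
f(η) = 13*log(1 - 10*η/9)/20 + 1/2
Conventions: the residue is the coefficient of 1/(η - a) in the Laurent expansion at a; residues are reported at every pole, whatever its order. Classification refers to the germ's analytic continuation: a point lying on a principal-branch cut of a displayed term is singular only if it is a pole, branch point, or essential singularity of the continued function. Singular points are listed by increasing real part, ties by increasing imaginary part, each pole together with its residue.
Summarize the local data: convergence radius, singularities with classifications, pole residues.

Branch term (13/20)*log(1 - η/(9/10)): its argument vanishes at η = 9/10, a logarithmic branch point, modulus 9/10.
The radius of convergence is the smallest modulus among the singular points: 9/10.

Radius of convergence at 0: 9/10.
At 9/10: a logarithmic branch point.


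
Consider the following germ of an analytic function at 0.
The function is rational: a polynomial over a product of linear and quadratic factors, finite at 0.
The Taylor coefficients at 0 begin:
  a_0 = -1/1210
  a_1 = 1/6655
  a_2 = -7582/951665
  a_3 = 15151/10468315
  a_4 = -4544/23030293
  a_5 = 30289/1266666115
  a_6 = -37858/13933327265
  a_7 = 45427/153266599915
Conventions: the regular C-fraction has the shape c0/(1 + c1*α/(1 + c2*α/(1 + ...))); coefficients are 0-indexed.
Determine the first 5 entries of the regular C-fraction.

The regular C-fraction coefficients are [-1/1210, 2/11, 7556/143, -57289761/1080508, 1375/7556].

Taylor coefficients (read off): a_0 = -1/1210, a_1 = 1/6655, a_2 = -7582/951665, a_3 = 15151/10468315, a_4 = -4544/23030293.
c0 = a_0 = -1/1210. Peel one level at a time: if S = 1 + c*α/S' with S'(0) = 1, then c is the α-coefficient of S and S' = c*α/(S - 1).
S_1 = c0/f = 1 + (2/11)*α + (-15112/1573)*α^2 + ...; c1 = 2/11.
S_2 = c1*α/(S_1 - 1) = 1 + (7556/143)*α + (57289761/20449)*α^2 + ...; c2 = 7556/143.
S_3 = c2*α/(S_2 - 1) = 1 + (-57289761/1080508)*α + (7161220125/742210768)*α^2 + ...; c3 = -57289761/1080508.
S_4 = c3*α/(S_3 - 1) = 1 + (1375/7556)*α + ...; c4 = 1375/7556.


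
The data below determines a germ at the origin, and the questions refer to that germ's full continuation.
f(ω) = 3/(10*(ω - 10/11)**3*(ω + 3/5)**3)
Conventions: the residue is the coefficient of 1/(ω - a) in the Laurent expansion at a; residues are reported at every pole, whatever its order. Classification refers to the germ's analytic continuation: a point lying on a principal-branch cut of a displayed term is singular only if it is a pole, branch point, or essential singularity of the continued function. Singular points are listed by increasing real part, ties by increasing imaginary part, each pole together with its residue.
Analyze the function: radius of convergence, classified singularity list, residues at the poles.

Radius of convergence at 0: 3/5.
At -3/5: a pole of order 3; residue -905911875/3939040643.
At 10/11: a pole of order 3; residue 905911875/3939040643.

Denominator factor (ω + 3/5)^3: pole of order 3 at -3/5, modulus 3/5.
Denominator factor (ω - 10/11)^3: pole of order 3 at 10/11, modulus 10/11.
The radius of convergence is the smallest modulus among the singular points: 3/5.
At the order-3 pole -3/5 set g(ω) = (ω - (-3/5))^3*f(ω) = 3/(10*(ω - 10/11)**3).
Order-3 pole: residue = g''(a)/2; g''(-3/5) = -1811823750/3939040643, so the residue is -905911875/3939040643.
At the order-3 pole 10/11 set g(ω) = (ω - (10/11))^3*f(ω) = 3/(10*(ω + 3/5)**3).
Order-3 pole: residue = g''(a)/2; g''(10/11) = 1811823750/3939040643, so the residue is 905911875/3939040643.
List the singular points by increasing real part (a conjugate pair: the negative imaginary part first).


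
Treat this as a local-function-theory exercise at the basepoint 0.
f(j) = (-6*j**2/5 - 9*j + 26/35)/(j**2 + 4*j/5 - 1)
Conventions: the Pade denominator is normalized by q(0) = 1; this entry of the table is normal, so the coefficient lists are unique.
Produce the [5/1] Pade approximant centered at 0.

The Pade approximant has numerator coefficients [-26/35, 210028657/22167257, -544710408/110836285, 84595177/22167257, -41265940/22167257, 51582425/22167257]; denominator coefficients [1, -22785604/15833755].

Taylor coefficients needed (expand at 0): a_0 = -26/35, a_1 = 1471/175, a_2 = 6284/875, a_3 = 61911/4375, a_4 = 404744/21875, a_5 = 452393/15625, a_6 = 22785604/546875.
Write the denominator as Q(j) = 1 + q1*j. Requiring Q*f - P = O(j^7) with deg P <= 5 kills the coefficients of j^6..j^6 in Q*f:
  j^6: a_6 + q1*a_5 = 0, i.e. 22785604/546875 + (452393/15625)*q1 = 0.
Solving this linear system: q1 = -22785604/15833755.
The numerator is Q*f truncated at degree 5: P0 = a_0 = -26/35; P1 = a_1 + q1*a_0 = 210028657/22167257; P2 = a_2 + q1*a_1 = -544710408/110836285; P3 = a_3 + q1*a_2 = 84595177/22167257; P4 = a_4 + q1*a_3 = -41265940/22167257; P5 = a_5 + q1*a_4 = 51582425/22167257.


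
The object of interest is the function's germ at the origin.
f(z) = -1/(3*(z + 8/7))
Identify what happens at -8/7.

The point is a pole of order 1.

The denominator factor z + 8/7 vanishes at -8/7 and appears to the power 1; the numerator there equals -1/3, nonzero, and no other factor vanishes.
Hence a pole whose order is the multiplicity, 1.


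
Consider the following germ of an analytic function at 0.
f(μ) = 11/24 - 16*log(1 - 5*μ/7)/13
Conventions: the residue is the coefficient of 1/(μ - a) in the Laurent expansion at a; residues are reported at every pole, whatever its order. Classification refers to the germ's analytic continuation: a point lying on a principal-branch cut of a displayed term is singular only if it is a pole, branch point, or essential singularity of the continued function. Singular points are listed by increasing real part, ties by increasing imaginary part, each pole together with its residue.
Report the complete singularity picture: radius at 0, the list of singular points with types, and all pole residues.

Branch term (-16/13)*log(1 - μ/(7/5)): its argument vanishes at μ = 7/5, a logarithmic branch point, modulus 7/5.
The radius of convergence is the smallest modulus among the singular points: 7/5.

Radius of convergence at 0: 7/5.
At 7/5: a logarithmic branch point.


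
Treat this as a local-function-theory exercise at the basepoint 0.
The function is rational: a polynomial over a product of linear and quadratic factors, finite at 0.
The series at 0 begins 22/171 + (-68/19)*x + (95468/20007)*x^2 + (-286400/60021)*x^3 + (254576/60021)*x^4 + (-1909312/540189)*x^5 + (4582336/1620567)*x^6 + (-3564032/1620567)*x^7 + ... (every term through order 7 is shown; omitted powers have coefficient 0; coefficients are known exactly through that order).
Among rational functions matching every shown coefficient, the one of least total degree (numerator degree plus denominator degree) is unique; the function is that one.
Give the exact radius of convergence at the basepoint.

No rational of total degree below 4 reproduces all 8 coefficients; solving the [2/2] Pade equations on them gives f(x) = (5*x**2/39 - 23*x/3 + 11/38)/(x + 3/2)**2, whose expansion matches every shown term.
Denominator factor (x + 3/2)^2: pole of order 2 at -3/2, modulus 3/2.
The radius of convergence is the smallest modulus among the singular points: 3/2.

The radius of convergence is 3/2.


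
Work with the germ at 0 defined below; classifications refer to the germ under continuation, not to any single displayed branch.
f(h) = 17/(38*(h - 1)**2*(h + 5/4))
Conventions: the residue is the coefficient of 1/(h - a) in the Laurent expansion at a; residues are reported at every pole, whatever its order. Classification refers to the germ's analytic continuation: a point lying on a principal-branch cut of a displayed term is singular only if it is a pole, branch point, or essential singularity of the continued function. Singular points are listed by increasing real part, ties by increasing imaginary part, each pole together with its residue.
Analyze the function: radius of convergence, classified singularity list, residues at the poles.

Denominator factor (h - 1)^2: pole of order 2 at 1, modulus 1.
Denominator factor (h + 5/4): pole of order 1 at -5/4, modulus 5/4.
The radius of convergence is the smallest modulus among the singular points: 1.
At the order-1 pole -5/4 set g(h) = (h - (-5/4))*f(h) = 17/(38*(h - 1)**2).
Simple pole: residue = g(a) at a = -5/4, which is 136/1539.
At the order-2 pole 1 set g(h) = (h - (1))^2*f(h) = 17/(38*(h + 5/4)).
Order-2 pole: residue = g'(a); g'(1) = -136/1539, so the residue is -136/1539.
List the singular points by increasing real part (a conjugate pair: the negative imaginary part first).

Radius of convergence at 0: 1.
At -5/4: a pole of order 1; residue 136/1539.
At 1: a pole of order 2; residue -136/1539.


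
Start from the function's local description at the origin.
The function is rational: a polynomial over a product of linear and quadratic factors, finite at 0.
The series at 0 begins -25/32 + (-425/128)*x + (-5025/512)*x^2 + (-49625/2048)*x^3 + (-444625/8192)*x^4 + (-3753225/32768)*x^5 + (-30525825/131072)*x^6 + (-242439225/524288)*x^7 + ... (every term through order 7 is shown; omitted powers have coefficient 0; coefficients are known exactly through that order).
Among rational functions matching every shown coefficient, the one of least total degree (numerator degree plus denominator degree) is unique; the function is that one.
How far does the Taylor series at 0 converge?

No rational of total degree below 5 reproduces all 8 coefficients; solving the [0/5] Pade equations on them gives f(x) = -5/(8*(x - 1)**3*(x**2 + x - 4/5)), whose expansion matches every shown term.
Denominator factor (x - 1)^3: pole of order 3 at 1, modulus 1.
Denominator factor (x**2 + x - 4/5): discriminant 21/5, real irrational roots -1/2 + (1/10)*sqrt(105) and -1/2 - (1/10)*sqrt(105); poles of order 1, moduli -1/2 + (1/10)*sqrt(105) and 1/2 + (1/10)*sqrt(105).
The radius of convergence is the smallest modulus among the singular points: -1/2 + (1/10)*sqrt(105).

The radius of convergence is -1/2 + (1/10)*sqrt(105).


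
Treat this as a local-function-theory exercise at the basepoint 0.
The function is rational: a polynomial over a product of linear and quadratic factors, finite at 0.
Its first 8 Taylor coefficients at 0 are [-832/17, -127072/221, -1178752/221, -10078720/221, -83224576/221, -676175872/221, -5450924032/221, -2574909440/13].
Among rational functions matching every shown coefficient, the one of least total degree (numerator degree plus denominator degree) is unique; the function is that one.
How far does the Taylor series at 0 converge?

No rational of total degree below 3 reproduces all 8 coefficients; solving the [1/2] Pade equations on them gives f(v) = (5*v/13 - 26/17)/((v - 1/4)*(v - 1/8)), whose expansion matches every shown term.
Denominator factor (v - 1/4): pole of order 1 at 1/4, modulus 1/4.
Denominator factor (v - 1/8): pole of order 1 at 1/8, modulus 1/8.
The radius of convergence is the smallest modulus among the singular points: 1/8.

The radius of convergence is 1/8.


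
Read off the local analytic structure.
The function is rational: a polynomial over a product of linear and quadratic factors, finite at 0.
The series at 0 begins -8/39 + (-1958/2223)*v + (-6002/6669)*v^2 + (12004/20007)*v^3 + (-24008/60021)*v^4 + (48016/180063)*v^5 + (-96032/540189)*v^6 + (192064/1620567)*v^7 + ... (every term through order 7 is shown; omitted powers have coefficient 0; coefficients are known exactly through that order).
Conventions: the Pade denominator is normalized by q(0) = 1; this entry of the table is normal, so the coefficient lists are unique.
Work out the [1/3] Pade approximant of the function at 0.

Taylor coefficients needed (read off): a_0 = -8/39, a_1 = -1958/2223, a_2 = -6002/6669, a_3 = 12004/20007, a_4 = -24008/60021.
Write the denominator as Q(v) = 1 + q1*v + q2*v^2 + q3*v^3. Requiring Q*f - P = O(v^5) with deg P <= 1 kills the coefficients of v^2..v^4 in Q*f:
  v^2: a_2 + q1*a_1 + q2*a_0 = 0, i.e. -6002/6669 + (-1958/2223)*q1 + (-8/39)*q2 = 0.
  v^3: a_3 + q1*a_2 + q2*a_1 + q3*a_0 = 0, i.e. 12004/20007 + (-6002/6669)*q1 + (-1958/2223)*q2 + (-8/39)*q3 = 0.
  v^4: a_4 + q1*a_3 + q2*a_2 + q3*a_1 = 0, i.e. -24008/60021 + (12004/20007)*q1 + (-6002/6669)*q2 + (-1958/2223)*q3 = 0.
Solving this linear system: q1 = -10374457/5253717, q2 = 21496163/5253717, q3 = -31417469/5253717.
The numerator is Q*f truncated at degree 1: P0 = a_0 = -8/39; P1 = a_1 + q1*a_0 = -205778722/432556033.

The Pade approximant has numerator coefficients [-8/39, -205778722/432556033]; denominator coefficients [1, -10374457/5253717, 21496163/5253717, -31417469/5253717].


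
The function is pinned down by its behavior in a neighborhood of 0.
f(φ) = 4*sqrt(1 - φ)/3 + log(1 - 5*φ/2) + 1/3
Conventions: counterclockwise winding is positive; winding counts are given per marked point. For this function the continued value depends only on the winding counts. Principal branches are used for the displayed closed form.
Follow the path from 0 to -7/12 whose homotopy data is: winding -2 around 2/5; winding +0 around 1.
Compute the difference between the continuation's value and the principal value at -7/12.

Continued minus principal equals -(4)*pi*i.

The rational part is single-valued and drops out of the difference; each branch term changes only by its own monodromy.
(4/3)*sqrt(1 - φ/(1)): winding +0 is even, the square root returns to the same sheet, contribution 0.
(1)*log(1 - φ/(2/5)): each positive loop around 2/5 adds 2*pi*i to the log, so winding -2 contributes (1)*(-2)*2*pi*i = -(4)*pi*i.
Summing the contributions at φ = -7/12 gives -(4)*pi*i.


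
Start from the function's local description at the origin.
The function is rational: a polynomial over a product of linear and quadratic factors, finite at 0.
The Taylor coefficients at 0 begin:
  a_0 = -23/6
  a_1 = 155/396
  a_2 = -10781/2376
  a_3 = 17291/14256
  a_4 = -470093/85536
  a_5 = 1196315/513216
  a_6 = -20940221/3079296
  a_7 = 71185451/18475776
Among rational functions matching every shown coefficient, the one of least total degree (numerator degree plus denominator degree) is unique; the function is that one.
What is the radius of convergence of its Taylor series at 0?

No rational of total degree below 3 reproduces all 8 coefficients; solving the [1/2] Pade equations on them gives f(γ) = (7*γ/33 + 23/7)/((γ - 1)*(γ + 6/7)), whose expansion matches every shown term.
Denominator factor (γ - 1): pole of order 1 at 1, modulus 1.
Denominator factor (γ + 6/7): pole of order 1 at -6/7, modulus 6/7.
The radius of convergence is the smallest modulus among the singular points: 6/7.

The radius of convergence is 6/7.


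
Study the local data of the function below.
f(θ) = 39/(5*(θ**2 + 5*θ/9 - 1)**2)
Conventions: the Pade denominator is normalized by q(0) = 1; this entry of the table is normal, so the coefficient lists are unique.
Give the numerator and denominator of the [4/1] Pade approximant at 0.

The Pade approximant has numerator coefficients [39/5, -186979/70662, 5433454/529965, -10019399/5723622, 1356801433/128781495]; denominator coefficients [1, -102485/70662].

Taylor coefficients needed (expand at 0): a_0 = 39/5, a_1 = 26/3, a_2 = 1027/45, a_3 = 7618/243, a_4 = 612404/10935, a_5 = 532922/6561.
Write the denominator as Q(θ) = 1 + q1*θ. Requiring Q*f - P = O(θ^6) with deg P <= 4 kills the coefficients of θ^5..θ^5 in Q*f:
  θ^5: a_5 + q1*a_4 = 0, i.e. 532922/6561 + (612404/10935)*q1 = 0.
Solving this linear system: q1 = -102485/70662.
The numerator is Q*f truncated at degree 4: P0 = a_0 = 39/5; P1 = a_1 + q1*a_0 = -186979/70662; P2 = a_2 + q1*a_1 = 5433454/529965; P3 = a_3 + q1*a_2 = -10019399/5723622; P4 = a_4 + q1*a_3 = 1356801433/128781495.


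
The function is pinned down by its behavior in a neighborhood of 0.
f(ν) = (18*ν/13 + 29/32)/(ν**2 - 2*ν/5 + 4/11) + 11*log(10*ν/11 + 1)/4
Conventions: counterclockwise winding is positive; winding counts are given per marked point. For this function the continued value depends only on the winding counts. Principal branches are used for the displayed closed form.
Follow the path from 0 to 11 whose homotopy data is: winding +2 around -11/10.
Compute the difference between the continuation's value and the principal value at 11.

The rational part is single-valued and drops out of the difference; each branch term changes only by its own monodromy.
(11/4)*log(1 - ν/(-11/10)): each positive loop around -11/10 adds 2*pi*i to the log, so winding +2 contributes (11/4)*(2)*2*pi*i = (11)*pi*i.
Summing the contributions at ν = 11 gives (11)*pi*i.

Continued minus principal equals (11)*pi*i.
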